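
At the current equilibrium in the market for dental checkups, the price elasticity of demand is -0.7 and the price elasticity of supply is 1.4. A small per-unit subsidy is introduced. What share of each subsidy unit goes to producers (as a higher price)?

Producer share = 1/3

For a small subsidy around the equilibrium, the benefit split depends on the relative slopes, which at a point are proportional to the elasticities.
Buyer share = εs/(εs + |εd|) = 1.4/(1.4 + 0.7) = 2/3; seller share = |εd|/(εs + |εd|) = 1/3.
So producers capture 1/3 of the subsidy.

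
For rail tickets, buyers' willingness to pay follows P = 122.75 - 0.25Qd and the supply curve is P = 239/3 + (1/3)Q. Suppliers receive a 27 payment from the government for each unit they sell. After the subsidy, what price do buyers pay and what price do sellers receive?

Buyers pay 649/7; sellers receive 838/7

Pre-subsidy: 122.75 - 0.25Q = 239/3 + (1/3)Q gives Q* = 517/7 and P* = 730/7.
With the subsidy, sellers receive Ps = Pb + 27 for each unit, where Pb is the price buyers pay.
On the curves, Pb = 122.75 - 0.25Q and Ps = 239/3 + (1/3)Q; the wedge Ps − Pb = 27 gives 239/3 + (1/3)Q − (122.75 - 0.25Q) = 27, so Q' = 841/7.
Then Pb = 122.75 − 0.25·(841/7) = 649/7 and Ps = 239/3 + (1/3)·(841/7) = 838/7.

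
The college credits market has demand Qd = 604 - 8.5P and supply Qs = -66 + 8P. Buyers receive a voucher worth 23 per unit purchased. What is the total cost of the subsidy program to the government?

Pre-subsidy: 604 - 8.5P = -66 + 8P gives P* = 1340/33, Q* = 8542/33.
With the rebate, buyers effectively pay Pb = Ps − 23, where Ps is the price sellers receive.
Demand in terms of Ps becomes Qd = 604 − 8.5(Ps − 23) = 799.5 - 8.5Ps. Setting this equal to supply: 799.5 - 8.5Ps = -66 + 8Ps, so Ps = 577/11.
Buyers pay Pb = 577/11 − 23 = 324/11; Q' = -66 + 8·(577/11) = 3890/11.
Government outlay = subsidy × quantity = 23 × 3890/11 = 89470/11.

Government cost = 89470/11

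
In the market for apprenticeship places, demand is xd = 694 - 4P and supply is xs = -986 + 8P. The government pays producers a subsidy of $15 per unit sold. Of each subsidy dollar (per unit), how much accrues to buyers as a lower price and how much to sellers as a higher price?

Buyers gain $10 per unit; sellers gain $5 per unit

Pre-subsidy: 694 - 4P = -986 + 8P gives P* = 140, x* = 134.
With the subsidy, sellers receive Ps = Pb + 15 for each unit, where Pb is the price buyers pay.
Supply in terms of Pb becomes xs = -986 + 8(Pb + 15) = -866 + 8Pb. Setting this equal to demand: 694 - 4Pb = -866 + 8Pb, so Pb = 130.
Sellers receive Ps = 130 + 15 = 145; x' = 694 − 4·130 = 174.
Buyers' price falls by P* − Pb = 140 − 130 = 10; sellers' price rises by Ps − P* = 145 − 140 = 5.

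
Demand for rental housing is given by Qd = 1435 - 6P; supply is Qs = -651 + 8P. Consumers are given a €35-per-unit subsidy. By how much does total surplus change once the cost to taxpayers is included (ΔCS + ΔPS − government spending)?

Pre-subsidy: 1435 - 6P = -651 + 8P gives P* = 149, Q* = 541.
With the rebate, buyers effectively pay Pb = Ps − 35, where Ps is the price sellers receive.
Demand in terms of Ps becomes Qd = 1435 − 6(Ps − 35) = 1645 - 6Ps. Setting this equal to supply: 1645 - 6Ps = -651 + 8Ps, so Ps = 164.
Buyers pay Pb = 164 − 35 = 129; Q' = -651 + 8·164 = 661.
ΔCS = ½(541 + 661)(149 − 129) = 12020; ΔPS = ½(541 + 661)(164 − 149) = 9015.
Government spending = 35 × 661 = 23135.
Net change = 12020 + 9015 − 23135 = -2100. The loss equals the DWL triangle ½·35·120.

Net change in total surplus = -€2100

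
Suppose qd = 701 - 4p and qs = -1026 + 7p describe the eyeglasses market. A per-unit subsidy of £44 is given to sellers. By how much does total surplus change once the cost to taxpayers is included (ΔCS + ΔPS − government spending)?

Net change in total surplus = -£2464

Pre-subsidy: 701 - 4p = -1026 + 7p gives p* = 157, q* = 73.
With the subsidy, sellers receive ps = pb + 44 for each unit, where pb is the price buyers pay.
Supply in terms of pb becomes qs = -1026 + 7(pb + 44) = -718 + 7pb. Setting this equal to demand: 701 - 4pb = -718 + 7pb, so pb = 129.
Sellers receive ps = 129 + 44 = 173; q' = 701 − 4·129 = 185.
ΔCS = ½(73 + 185)(157 − 129) = 3612; ΔPS = ½(73 + 185)(173 − 157) = 2064.
Government spending = 44 × 185 = 8140.
Net change = 3612 + 2064 − 8140 = -2464. The loss equals the DWL triangle ½·44·112.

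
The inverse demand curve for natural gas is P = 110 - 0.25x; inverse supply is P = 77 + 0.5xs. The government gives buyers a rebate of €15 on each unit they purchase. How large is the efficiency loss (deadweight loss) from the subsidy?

Pre-subsidy: 110 - 0.25x = 77 + 0.5x gives x* = 44 and P* = 99.
With the rebate, buyers effectively pay Pb = Ps − 15, where Ps is the price sellers receive.
On the curves, Pb = 110 - 0.25x and Ps = 77 + 0.5x; the wedge Ps − Pb = 15 gives 77 + 0.5x − (110 - 0.25x) = 15, so x' = 64.
Then Pb = 110 − 0.25·64 = 94 and Ps = 77 + 0.5·64 = 109.
The subsidy expands output by 64 − 44 = 20 past the efficient level; on those units the gap between marginal cost and willingness to pay runs from 0 up to 15.
DWL = ½ × 15 × 20 = 150.

Deadweight loss = €150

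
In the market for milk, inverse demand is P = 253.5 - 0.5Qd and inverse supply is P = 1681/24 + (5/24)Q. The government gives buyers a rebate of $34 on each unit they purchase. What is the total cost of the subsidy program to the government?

Government cost = $10438

Pre-subsidy: 253.5 - 0.5Q = 1681/24 + (5/24)Q gives Q* = 259 and P* = 124.
With the rebate, buyers effectively pay Pb = Ps − 34, where Ps is the price sellers receive.
On the curves, Pb = 253.5 - 0.5Q and Ps = 1681/24 + (5/24)Q; the wedge Ps − Pb = 34 gives 1681/24 + (5/24)Q − (253.5 - 0.5Q) = 34, so Q' = 307.
Then Pb = 253.5 − 0.5·307 = 100 and Ps = 1681/24 + (5/24)·307 = 134.
Government outlay = subsidy × quantity = 34 × 307 = 10438.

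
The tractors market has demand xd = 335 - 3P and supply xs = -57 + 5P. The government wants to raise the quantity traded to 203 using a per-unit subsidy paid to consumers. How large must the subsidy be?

At x = 203, invert demand for the buyer price: Pb = (335 − 203)/3 = 44; invert supply for the seller price: Ps = (203 − (-57))/5 = 52.
The subsidy must fill the gap: s = Ps − Pb = 52 − 44 = 8.

Required subsidy s = 8 per unit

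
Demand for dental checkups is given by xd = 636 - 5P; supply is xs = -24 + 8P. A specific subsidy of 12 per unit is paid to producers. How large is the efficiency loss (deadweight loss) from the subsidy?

Deadweight loss = 2880/13

Pre-subsidy: 636 - 5P = -24 + 8P gives P* = 660/13, x* = 4968/13.
With the subsidy, sellers receive Ps = Pb + 12 for each unit, where Pb is the price buyers pay.
Supply in terms of Pb becomes xs = -24 + 8(Pb + 12) = 72 + 8Pb. Setting this equal to demand: 636 - 5Pb = 72 + 8Pb, so Pb = 564/13.
Sellers receive Ps = 564/13 + 12 = 720/13; x' = 636 − 5·(564/13) = 5448/13.
The subsidy expands output by 5448/13 − 4968/13 = 480/13 past the efficient level; on those units the gap between marginal cost and willingness to pay runs from 0 up to 12.
DWL = ½ × 12 × 480/13 = 2880/13.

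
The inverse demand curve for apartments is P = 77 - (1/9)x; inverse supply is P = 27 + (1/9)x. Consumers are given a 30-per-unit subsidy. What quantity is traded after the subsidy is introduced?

Pre-subsidy: 77 - (1/9)x = 27 + (1/9)x gives x* = 225 and P* = 52.
With the rebate, buyers effectively pay Pb = Ps − 30, where Ps is the price sellers receive.
On the curves, Pb = 77 - (1/9)x and Ps = 27 + (1/9)x; the wedge Ps − Pb = 30 gives 27 + (1/9)x − (77 - (1/9)x) = 30, so x' = 360.
Then Pb = 77 − (1/9)·360 = 37 and Ps = 27 + (1/9)·360 = 67.

x' = 360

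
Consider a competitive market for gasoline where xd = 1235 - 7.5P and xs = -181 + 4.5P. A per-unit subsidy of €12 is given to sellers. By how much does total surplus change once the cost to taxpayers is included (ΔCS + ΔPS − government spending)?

Net change in total surplus = -€202.5

Pre-subsidy: 1235 - 7.5P = -181 + 4.5P gives P* = 118, x* = 350.
With the subsidy, sellers receive Ps = Pb + 12 for each unit, where Pb is the price buyers pay.
Supply in terms of Pb becomes xs = -181 + 4.5(Pb + 12) = -127 + 4.5Pb. Setting this equal to demand: 1235 - 7.5Pb = -127 + 4.5Pb, so Pb = 113.5.
Sellers receive Ps = 113.5 + 12 = 125.5; x' = 1235 − 7.5·113.5 = 383.75.
ΔCS = ½(350 + 383.75)(118 − 113.5) = 1650.9375; ΔPS = ½(350 + 383.75)(125.5 − 118) = 2751.5625.
Government spending = 12 × 383.75 = 4605.
Net change = 1650.9375 + 2751.5625 − 4605 = -202.5. The loss equals the DWL triangle ½·12·33.75.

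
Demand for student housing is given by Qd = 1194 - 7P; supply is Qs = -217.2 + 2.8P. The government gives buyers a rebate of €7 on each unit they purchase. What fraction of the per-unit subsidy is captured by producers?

Pre-subsidy: 1194 - 7P = -217.2 + 2.8P gives P* = 144, Q* = 186.
With the rebate, buyers effectively pay Pb = Ps − 7, where Ps is the price sellers receive.
Demand in terms of Ps becomes Qd = 1194 − 7(Ps − 7) = 1243 - 7Ps. Setting this equal to supply: 1243 - 7Ps = -217.2 + 2.8Ps, so Ps = 149.
Buyers pay Pb = 149 − 7 = 142; Q' = -217.2 + 2.8·149 = 200.
Buyers' price falls by P* − Pb = 144 − 142 = 2; sellers' price rises by Ps − P* = 149 − 144 = 5.
So producers capture 5/7 = 5/7 of each unit of subsidy.

Producer share = 5/7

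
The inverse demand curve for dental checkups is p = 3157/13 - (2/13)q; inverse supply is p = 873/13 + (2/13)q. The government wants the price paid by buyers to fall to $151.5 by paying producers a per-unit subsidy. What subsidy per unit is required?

Required subsidy s = $7 per unit

At a buyer price of 151.5, quantity demanded is 1578.5 − 6.5·151.5 = 593.75.
Sellers supply 593.75 only when they receive ps = 873/13 + (2/13)·593.75 = 158.5.
s = ps − pb = 158.5 − 151.5 = 7.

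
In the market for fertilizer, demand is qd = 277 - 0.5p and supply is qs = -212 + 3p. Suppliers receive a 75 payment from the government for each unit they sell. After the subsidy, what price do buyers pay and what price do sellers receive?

Pre-subsidy: 277 - 0.5p = -212 + 3p gives p* = 978/7, q* = 1450/7.
With the subsidy, sellers receive ps = pb + 75 for each unit, where pb is the price buyers pay.
Supply in terms of pb becomes qs = -212 + 3(pb + 75) = 13 + 3pb. Setting this equal to demand: 277 - 0.5pb = 13 + 3pb, so pb = 528/7.
Sellers receive ps = 528/7 + 75 = 1053/7; q' = 277 − 0.5·(528/7) = 1675/7.

Buyers pay 528/7; sellers receive 1053/7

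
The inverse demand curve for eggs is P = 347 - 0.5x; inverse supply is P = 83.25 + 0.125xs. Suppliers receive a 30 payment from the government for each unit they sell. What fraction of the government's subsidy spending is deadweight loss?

Pre-subsidy: 347 - 0.5x = 83.25 + 0.125x gives x* = 422 and P* = 136.
With the subsidy, sellers receive Ps = Pb + 30 for each unit, where Pb is the price buyers pay.
On the curves, Pb = 347 - 0.5x and Ps = 83.25 + 0.125x; the wedge Ps − Pb = 30 gives 83.25 + 0.125x − (347 - 0.5x) = 30, so x' = 470.
Then Pb = 347 − 0.5·470 = 112 and Ps = 83.25 + 0.125·470 = 142.
ΔCS = ½(422 + 470)(136 − 112) = 10704; ΔPS = ½(422 + 470)(142 − 136) = 2676.
Government spending = 30 × 470 = 14100.
DWL = ½ × 30 × (470 − 422) = 720; fraction = 720 / 14100 = 12/235.

DWL / government spending = 12/235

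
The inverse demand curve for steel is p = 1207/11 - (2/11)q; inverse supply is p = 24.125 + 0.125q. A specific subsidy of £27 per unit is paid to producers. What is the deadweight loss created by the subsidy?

Pre-subsidy: 1207/11 - (2/11)q = 24.125 + 0.125q gives q* = 279 and p* = 59.
With the subsidy, sellers receive ps = pb + 27 for each unit, where pb is the price buyers pay.
On the curves, pb = 1207/11 - (2/11)q and ps = 24.125 + 0.125q; the wedge ps − pb = 27 gives 24.125 + 0.125q − (1207/11 - (2/11)q) = 27, so q' = 367.
Then pb = 1207/11 − (2/11)·367 = 43 and ps = 24.125 + 0.125·367 = 70.
The subsidy expands output by 367 − 279 = 88 past the efficient level; on those units the gap between marginal cost and willingness to pay runs from 0 up to 27.
DWL = ½ × 27 × 88 = 1188.

Deadweight loss = £1188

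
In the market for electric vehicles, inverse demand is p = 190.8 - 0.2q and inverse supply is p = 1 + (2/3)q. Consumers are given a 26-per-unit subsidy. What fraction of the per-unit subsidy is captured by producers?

Pre-subsidy: 190.8 - 0.2q = 1 + (2/3)q gives q* = 219 and p* = 147.
With the rebate, buyers effectively pay pb = ps − 26, where ps is the price sellers receive.
On the curves, pb = 190.8 - 0.2q and ps = 1 + (2/3)q; the wedge ps − pb = 26 gives 1 + (2/3)q − (190.8 - 0.2q) = 26, so q' = 249.
Then pb = 190.8 − 0.2·249 = 141 and ps = 1 + (2/3)·249 = 167.
Buyers' price falls by p* − pb = 147 − 141 = 6; sellers' price rises by ps − p* = 167 − 147 = 20.
So producers capture 20/26 = 10/13 of each unit of subsidy.

Producer share = 10/13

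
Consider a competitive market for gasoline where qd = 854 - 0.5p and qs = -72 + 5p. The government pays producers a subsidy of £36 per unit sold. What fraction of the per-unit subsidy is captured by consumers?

Pre-subsidy: 854 - 0.5p = -72 + 5p gives p* = 1852/11, q* = 8468/11.
With the subsidy, sellers receive ps = pb + 36 for each unit, where pb is the price buyers pay.
Supply in terms of pb becomes qs = -72 + 5(pb + 36) = 108 + 5pb. Setting this equal to demand: 854 - 0.5pb = 108 + 5pb, so pb = 1492/11.
Sellers receive ps = 1492/11 + 36 = 1888/11; q' = 854 − 0.5·(1492/11) = 8648/11.
Buyers' price falls by p* − pb = 1852/11 − 1492/11 = 360/11; sellers' price rises by ps − p* = 1888/11 − 1852/11 = 36/11.
So consumers capture (360/11)/36 = 10/11 of each unit of subsidy.

Consumer share = 10/11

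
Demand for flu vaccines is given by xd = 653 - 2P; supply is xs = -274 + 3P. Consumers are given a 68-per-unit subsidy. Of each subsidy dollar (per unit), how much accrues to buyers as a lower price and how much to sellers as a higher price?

Pre-subsidy: 653 - 2P = -274 + 3P gives P* = 185.4, x* = 282.2.
With the rebate, buyers effectively pay Pb = Ps − 68, where Ps is the price sellers receive.
Demand in terms of Ps becomes xd = 653 − 2(Ps − 68) = 789 - 2Ps. Setting this equal to supply: 789 - 2Ps = -274 + 3Ps, so Ps = 212.6.
Buyers pay Pb = 212.6 − 68 = 144.6; x' = -274 + 3·212.6 = 363.8.
Buyers' price falls by P* − Pb = 185.4 − 144.6 = 40.8; sellers' price rises by Ps − P* = 212.6 − 185.4 = 27.2.

Buyers gain 40.8 per unit; sellers gain 27.2 per unit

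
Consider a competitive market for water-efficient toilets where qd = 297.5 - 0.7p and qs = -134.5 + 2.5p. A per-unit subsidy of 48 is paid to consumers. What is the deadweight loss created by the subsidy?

Pre-subsidy: 297.5 - 0.7p = -134.5 + 2.5p gives p* = 135, q* = 203.
With the rebate, buyers effectively pay pb = ps − 48, where ps is the price sellers receive.
Demand in terms of ps becomes qd = 297.5 − 0.7(ps − 48) = 331.1 - 0.7ps. Setting this equal to supply: 331.1 - 0.7ps = -134.5 + 2.5ps, so ps = 145.5.
Buyers pay pb = 145.5 − 48 = 97.5; q' = -134.5 + 2.5·145.5 = 229.25.
The subsidy expands output by 229.25 − 203 = 26.25 past the efficient level; on those units the gap between marginal cost and willingness to pay runs from 0 up to 48.
DWL = ½ × 48 × 26.25 = 630.

Deadweight loss = 630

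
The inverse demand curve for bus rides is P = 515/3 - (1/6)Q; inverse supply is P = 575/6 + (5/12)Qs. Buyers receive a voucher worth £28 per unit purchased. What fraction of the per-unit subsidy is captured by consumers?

Consumer share = 2/7

Pre-subsidy: 515/3 - (1/6)Q = 575/6 + (5/12)Q gives Q* = 130 and P* = 150.
With the rebate, buyers effectively pay Pb = Ps − 28, where Ps is the price sellers receive.
On the curves, Pb = 515/3 - (1/6)Q and Ps = 575/6 + (5/12)Q; the wedge Ps − Pb = 28 gives 575/6 + (5/12)Q − (515/3 - (1/6)Q) = 28, so Q' = 178.
Then Pb = 515/3 − (1/6)·178 = 142 and Ps = 575/6 + (5/12)·178 = 170.
Buyers' price falls by P* − Pb = 150 − 142 = 8; sellers' price rises by Ps − P* = 170 − 150 = 20.
So consumers capture 8/28 = 2/7 of each unit of subsidy.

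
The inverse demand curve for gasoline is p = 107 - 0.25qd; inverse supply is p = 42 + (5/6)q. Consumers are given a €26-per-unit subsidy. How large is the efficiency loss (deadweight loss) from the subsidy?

Pre-subsidy: 107 - 0.25q = 42 + (5/6)q gives q* = 60 and p* = 92.
With the rebate, buyers effectively pay pb = ps − 26, where ps is the price sellers receive.
On the curves, pb = 107 - 0.25q and ps = 42 + (5/6)q; the wedge ps − pb = 26 gives 42 + (5/6)q − (107 - 0.25q) = 26, so q' = 84.
Then pb = 107 − 0.25·84 = 86 and ps = 42 + (5/6)·84 = 112.
The subsidy expands output by 84 − 60 = 24 past the efficient level; on those units the gap between marginal cost and willingness to pay runs from 0 up to 26.
DWL = ½ × 26 × 24 = 312.

Deadweight loss = €312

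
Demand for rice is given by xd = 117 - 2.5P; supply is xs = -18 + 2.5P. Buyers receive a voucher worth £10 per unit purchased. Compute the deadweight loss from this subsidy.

Deadweight loss = £62.5

Pre-subsidy: 117 - 2.5P = -18 + 2.5P gives P* = 27, x* = 49.5.
With the rebate, buyers effectively pay Pb = Ps − 10, where Ps is the price sellers receive.
Demand in terms of Ps becomes xd = 117 − 2.5(Ps − 10) = 142 - 2.5Ps. Setting this equal to supply: 142 - 2.5Ps = -18 + 2.5Ps, so Ps = 32.
Buyers pay Pb = 32 − 10 = 22; x' = -18 + 2.5·32 = 62.
The subsidy expands output by 62 − 49.5 = 12.5 past the efficient level; on those units the gap between marginal cost and willingness to pay runs from 0 up to 10.
DWL = ½ × 10 × 12.5 = 62.5.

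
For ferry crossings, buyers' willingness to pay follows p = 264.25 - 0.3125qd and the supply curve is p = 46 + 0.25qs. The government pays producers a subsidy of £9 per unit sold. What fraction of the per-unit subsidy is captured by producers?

Pre-subsidy: 264.25 - 0.3125q = 46 + 0.25q gives q* = 388 and p* = 143.
With the subsidy, sellers receive ps = pb + 9 for each unit, where pb is the price buyers pay.
On the curves, pb = 264.25 - 0.3125q and ps = 46 + 0.25q; the wedge ps − pb = 9 gives 46 + 0.25q − (264.25 - 0.3125q) = 9, so q' = 404.
Then pb = 264.25 − 0.3125·404 = 138 and ps = 46 + 0.25·404 = 147.
Buyers' price falls by p* − pb = 143 − 138 = 5; sellers' price rises by ps − p* = 147 − 143 = 4.
So producers capture 4/9 = 4/9 of each unit of subsidy.

Producer share = 4/9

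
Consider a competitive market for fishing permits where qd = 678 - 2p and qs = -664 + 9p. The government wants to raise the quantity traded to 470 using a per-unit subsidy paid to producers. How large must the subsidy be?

Required subsidy s = 22 per unit

At q = 470, invert demand for the buyer price: pb = (678 − 470)/2 = 104; invert supply for the seller price: ps = (470 − (-664))/9 = 126.
The subsidy must fill the gap: s = ps − pb = 126 − 104 = 22.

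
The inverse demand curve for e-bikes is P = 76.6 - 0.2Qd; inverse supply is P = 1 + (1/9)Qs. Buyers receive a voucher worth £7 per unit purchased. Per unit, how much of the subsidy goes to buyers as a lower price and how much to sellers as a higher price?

Pre-subsidy: 76.6 - 0.2Q = 1 + (1/9)Q gives Q* = 243 and P* = 28.
With the rebate, buyers effectively pay Pb = Ps − 7, where Ps is the price sellers receive.
On the curves, Pb = 76.6 - 0.2Q and Ps = 1 + (1/9)Q; the wedge Ps − Pb = 7 gives 1 + (1/9)Q − (76.6 - 0.2Q) = 7, so Q' = 265.5.
Then Pb = 76.6 − 0.2·265.5 = 23.5 and Ps = 1 + (1/9)·265.5 = 30.5.
Buyers' price falls by P* − Pb = 28 − 23.5 = 4.5; sellers' price rises by Ps − P* = 30.5 − 28 = 2.5.

Buyers gain £4.5 per unit; sellers gain £2.5 per unit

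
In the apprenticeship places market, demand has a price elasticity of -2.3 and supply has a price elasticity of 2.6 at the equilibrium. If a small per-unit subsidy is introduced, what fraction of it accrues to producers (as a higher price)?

Producer share = 23/49

For a small subsidy around the equilibrium, the benefit split depends on the relative slopes, which at a point are proportional to the elasticities.
Buyer share = εs/(εs + |εd|) = 2.6/(2.6 + 2.3) = 26/49; seller share = |εd|/(εs + |εd|) = 23/49.
So producers capture 23/49 of the subsidy.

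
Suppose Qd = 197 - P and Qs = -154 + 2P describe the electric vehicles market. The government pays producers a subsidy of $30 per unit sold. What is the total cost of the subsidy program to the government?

Government cost = $3000

Pre-subsidy: 197 - P = -154 + 2P gives P* = 117, Q* = 80.
With the subsidy, sellers receive Ps = Pb + 30 for each unit, where Pb is the price buyers pay.
Supply in terms of Pb becomes Qs = -154 + 2(Pb + 30) = -94 + 2Pb. Setting this equal to demand: 197 - Pb = -94 + 2Pb, so Pb = 97.
Sellers receive Ps = 97 + 30 = 127; Q' = 197 − 1·97 = 100.
Government outlay = subsidy × quantity = 30 × 100 = 3000.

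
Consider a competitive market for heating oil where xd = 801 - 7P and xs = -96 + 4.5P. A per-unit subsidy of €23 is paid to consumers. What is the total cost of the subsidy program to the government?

Government cost = €7314

Pre-subsidy: 801 - 7P = -96 + 4.5P gives P* = 78, x* = 255.
With the rebate, buyers effectively pay Pb = Ps − 23, where Ps is the price sellers receive.
Demand in terms of Ps becomes xd = 801 − 7(Ps − 23) = 962 - 7Ps. Setting this equal to supply: 962 - 7Ps = -96 + 4.5Ps, so Ps = 92.
Buyers pay Pb = 92 − 23 = 69; x' = -96 + 4.5·92 = 318.
Government outlay = subsidy × quantity = 23 × 318 = 7314.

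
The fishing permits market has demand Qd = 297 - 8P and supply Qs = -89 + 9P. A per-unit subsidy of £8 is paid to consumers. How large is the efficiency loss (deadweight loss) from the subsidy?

Deadweight loss = 2304/17

Pre-subsidy: 297 - 8P = -89 + 9P gives P* = 386/17, Q* = 1961/17.
With the rebate, buyers effectively pay Pb = Ps − 8, where Ps is the price sellers receive.
Demand in terms of Ps becomes Qd = 297 − 8(Ps − 8) = 361 - 8Ps. Setting this equal to supply: 361 - 8Ps = -89 + 9Ps, so Ps = 450/17.
Buyers pay Pb = 450/17 − 8 = 314/17; Q' = -89 + 9·(450/17) = 2537/17.
The subsidy expands output by 2537/17 − 1961/17 = 576/17 past the efficient level; on those units the gap between marginal cost and willingness to pay runs from 0 up to 8.
DWL = ½ × 8 × 576/17 = 2304/17.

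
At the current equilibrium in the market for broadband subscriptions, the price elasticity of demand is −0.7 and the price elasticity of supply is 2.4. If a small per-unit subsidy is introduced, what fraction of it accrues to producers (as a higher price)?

Producer share = 7/31

For a small subsidy around the equilibrium, the benefit split depends on the relative slopes, which at a point are proportional to the elasticities.
Buyer share = εs/(εs + |εd|) = 2.4/(2.4 + 0.7) = 24/31; seller share = |εd|/(εs + |εd|) = 7/31.
So producers capture 7/31 of the subsidy.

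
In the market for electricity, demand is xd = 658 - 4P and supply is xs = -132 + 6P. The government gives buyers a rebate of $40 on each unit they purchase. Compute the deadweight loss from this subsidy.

Pre-subsidy: 658 - 4P = -132 + 6P gives P* = 79, x* = 342.
With the rebate, buyers effectively pay Pb = Ps − 40, where Ps is the price sellers receive.
Demand in terms of Ps becomes xd = 658 − 4(Ps − 40) = 818 - 4Ps. Setting this equal to supply: 818 - 4Ps = -132 + 6Ps, so Ps = 95.
Buyers pay Pb = 95 − 40 = 55; x' = -132 + 6·95 = 438.
The subsidy expands output by 438 − 342 = 96 past the efficient level; on those units the gap between marginal cost and willingness to pay runs from 0 up to 40.
DWL = ½ × 40 × 96 = 1920.

Deadweight loss = $1920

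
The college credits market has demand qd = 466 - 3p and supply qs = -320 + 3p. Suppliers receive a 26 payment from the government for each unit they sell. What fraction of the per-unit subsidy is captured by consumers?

Pre-subsidy: 466 - 3p = -320 + 3p gives p* = 131, q* = 73.
With the subsidy, sellers receive ps = pb + 26 for each unit, where pb is the price buyers pay.
Supply in terms of pb becomes qs = -320 + 3(pb + 26) = -242 + 3pb. Setting this equal to demand: 466 - 3pb = -242 + 3pb, so pb = 118.
Sellers receive ps = 118 + 26 = 144; q' = 466 − 3·118 = 112.
Buyers' price falls by p* − pb = 131 − 118 = 13; sellers' price rises by ps − p* = 144 − 131 = 13.
So consumers capture 13/26 = 0.5 of each unit of subsidy.

Consumer share = 0.5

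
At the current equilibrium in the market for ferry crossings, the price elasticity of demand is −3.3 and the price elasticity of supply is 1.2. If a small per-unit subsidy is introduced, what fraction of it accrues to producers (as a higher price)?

Producer share = 11/15

For a small subsidy around the equilibrium, the benefit split depends on the relative slopes, which at a point are proportional to the elasticities.
Buyer share = εs/(εs + |εd|) = 1.2/(1.2 + 3.3) = 4/15; seller share = |εd|/(εs + |εd|) = 11/15.
So producers capture 11/15 of the subsidy.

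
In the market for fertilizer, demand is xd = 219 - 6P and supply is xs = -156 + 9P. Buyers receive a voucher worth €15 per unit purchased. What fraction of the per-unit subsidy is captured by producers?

Pre-subsidy: 219 - 6P = -156 + 9P gives P* = 25, x* = 69.
With the rebate, buyers effectively pay Pb = Ps − 15, where Ps is the price sellers receive.
Demand in terms of Ps becomes xd = 219 − 6(Ps − 15) = 309 - 6Ps. Setting this equal to supply: 309 - 6Ps = -156 + 9Ps, so Ps = 31.
Buyers pay Pb = 31 − 15 = 16; x' = -156 + 9·31 = 123.
Buyers' price falls by P* − Pb = 25 − 16 = 9; sellers' price rises by Ps − P* = 31 − 25 = 6.
So producers capture 6/15 = 0.4 of each unit of subsidy.

Producer share = 0.4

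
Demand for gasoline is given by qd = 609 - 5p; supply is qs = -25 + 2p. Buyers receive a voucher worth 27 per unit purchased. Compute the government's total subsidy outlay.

Government cost = 36801/7

Pre-subsidy: 609 - 5p = -25 + 2p gives p* = 634/7, q* = 1093/7.
With the rebate, buyers effectively pay pb = ps − 27, where ps is the price sellers receive.
Demand in terms of ps becomes qd = 609 − 5(ps − 27) = 744 - 5ps. Setting this equal to supply: 744 - 5ps = -25 + 2ps, so ps = 769/7.
Buyers pay pb = 769/7 − 27 = 580/7; q' = -25 + 2·(769/7) = 1363/7.
Government outlay = subsidy × quantity = 27 × 1363/7 = 36801/7.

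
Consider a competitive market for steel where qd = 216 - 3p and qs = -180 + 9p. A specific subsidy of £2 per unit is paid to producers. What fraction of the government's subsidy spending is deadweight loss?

Pre-subsidy: 216 - 3p = -180 + 9p gives p* = 33, q* = 117.
With the subsidy, sellers receive ps = pb + 2 for each unit, where pb is the price buyers pay.
Supply in terms of pb becomes qs = -180 + 9(pb + 2) = -162 + 9pb. Setting this equal to demand: 216 - 3pb = -162 + 9pb, so pb = 31.5.
Sellers receive ps = 31.5 + 2 = 33.5; q' = 216 − 3·31.5 = 121.5.
ΔCS = ½(117 + 121.5)(33 − 31.5) = 178.875; ΔPS = ½(117 + 121.5)(33.5 − 33) = 59.625.
Government spending = 2 × 121.5 = 243.
DWL = ½ × 2 × (121.5 − 117) = 4.5; fraction = 4.5 / 243 = 1/54.

DWL / government spending = 1/54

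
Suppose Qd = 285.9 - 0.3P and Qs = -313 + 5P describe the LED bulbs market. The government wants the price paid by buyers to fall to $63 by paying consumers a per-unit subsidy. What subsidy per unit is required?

At a buyer price of 63, quantity demanded is 285.9 − 0.3·63 = 267.
Sellers supply 267 only when they receive Ps with -313 + 5·Ps = 267, i.e. Ps = 116.
s = Ps − Pb = 116 − 63 = 53.

Required subsidy s = $53 per unit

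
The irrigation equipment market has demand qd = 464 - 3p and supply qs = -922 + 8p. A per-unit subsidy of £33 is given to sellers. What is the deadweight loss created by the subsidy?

Deadweight loss = £1188

Pre-subsidy: 464 - 3p = -922 + 8p gives p* = 126, q* = 86.
With the subsidy, sellers receive ps = pb + 33 for each unit, where pb is the price buyers pay.
Supply in terms of pb becomes qs = -922 + 8(pb + 33) = -658 + 8pb. Setting this equal to demand: 464 - 3pb = -658 + 8pb, so pb = 102.
Sellers receive ps = 102 + 33 = 135; q' = 464 − 3·102 = 158.
The subsidy expands output by 158 − 86 = 72 past the efficient level; on those units the gap between marginal cost and willingness to pay runs from 0 up to 33.
DWL = ½ × 33 × 72 = 1188.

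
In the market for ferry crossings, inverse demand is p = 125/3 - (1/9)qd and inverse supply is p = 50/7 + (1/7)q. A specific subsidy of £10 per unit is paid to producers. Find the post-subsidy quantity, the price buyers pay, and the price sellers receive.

q' = 175.3125; buyers pay £22.1875; sellers receive £32.1875

Pre-subsidy: 125/3 - (1/9)q = 50/7 + (1/7)q gives q* = 135.9375 and p* = 26.5625.
With the subsidy, sellers receive ps = pb + 10 for each unit, where pb is the price buyers pay.
On the curves, pb = 125/3 - (1/9)q and ps = 50/7 + (1/7)q; the wedge ps − pb = 10 gives 50/7 + (1/7)q − (125/3 - (1/9)q) = 10, so q' = 175.3125.
Then pb = 125/3 − (1/9)·175.3125 = 22.1875 and ps = 50/7 + (1/7)·175.3125 = 32.1875.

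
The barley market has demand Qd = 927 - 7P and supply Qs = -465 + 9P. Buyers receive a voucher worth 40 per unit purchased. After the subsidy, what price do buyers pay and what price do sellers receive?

Buyers pay 64.5; sellers receive 104.5

Pre-subsidy: 927 - 7P = -465 + 9P gives P* = 87, Q* = 318.
With the rebate, buyers effectively pay Pb = Ps − 40, where Ps is the price sellers receive.
Demand in terms of Ps becomes Qd = 927 − 7(Ps − 40) = 1207 - 7Ps. Setting this equal to supply: 1207 - 7Ps = -465 + 9Ps, so Ps = 104.5.
Buyers pay Pb = 104.5 − 40 = 64.5; Q' = -465 + 9·104.5 = 475.5.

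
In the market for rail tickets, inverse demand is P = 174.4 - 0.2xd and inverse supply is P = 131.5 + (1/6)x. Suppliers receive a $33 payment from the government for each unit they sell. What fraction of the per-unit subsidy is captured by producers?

Pre-subsidy: 174.4 - 0.2x = 131.5 + (1/6)x gives x* = 117 and P* = 151.
With the subsidy, sellers receive Ps = Pb + 33 for each unit, where Pb is the price buyers pay.
On the curves, Pb = 174.4 - 0.2x and Ps = 131.5 + (1/6)x; the wedge Ps − Pb = 33 gives 131.5 + (1/6)x − (174.4 - 0.2x) = 33, so x' = 207.
Then Pb = 174.4 − 0.2·207 = 133 and Ps = 131.5 + (1/6)·207 = 166.
Buyers' price falls by P* − Pb = 151 − 133 = 18; sellers' price rises by Ps − P* = 166 − 151 = 15.
So producers capture 15/33 = 5/11 of each unit of subsidy.

Producer share = 5/11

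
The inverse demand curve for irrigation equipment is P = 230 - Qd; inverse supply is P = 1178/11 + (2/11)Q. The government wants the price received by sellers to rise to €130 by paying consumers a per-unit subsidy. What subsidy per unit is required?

Required subsidy s = €26 per unit

At a seller price of 130, quantity supplied is -589 + 5.5·130 = 126.
Buyers absorb 126 only when they pay Pb = 230 − 1·126 = 104.
s = Ps − Pb = 130 − 104 = 26.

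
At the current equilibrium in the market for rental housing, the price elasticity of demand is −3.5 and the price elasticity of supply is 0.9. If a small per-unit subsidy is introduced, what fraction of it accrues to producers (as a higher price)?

Producer share = 35/44

For a small subsidy around the equilibrium, the benefit split depends on the relative slopes, which at a point are proportional to the elasticities.
Buyer share = εs/(εs + |εd|) = 0.9/(0.9 + 3.5) = 9/44; seller share = |εd|/(εs + |εd|) = 35/44.
So producers capture 35/44 of the subsidy.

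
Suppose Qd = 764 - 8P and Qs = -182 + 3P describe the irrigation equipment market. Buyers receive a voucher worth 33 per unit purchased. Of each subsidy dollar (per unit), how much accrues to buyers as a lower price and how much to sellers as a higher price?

Buyers gain 9 per unit; sellers gain 24 per unit

Pre-subsidy: 764 - 8P = -182 + 3P gives P* = 86, Q* = 76.
With the rebate, buyers effectively pay Pb = Ps − 33, where Ps is the price sellers receive.
Demand in terms of Ps becomes Qd = 764 − 8(Ps − 33) = 1028 - 8Ps. Setting this equal to supply: 1028 - 8Ps = -182 + 3Ps, so Ps = 110.
Buyers pay Pb = 110 − 33 = 77; Q' = -182 + 3·110 = 148.
Buyers' price falls by P* − Pb = 86 − 77 = 9; sellers' price rises by Ps − P* = 110 − 86 = 24.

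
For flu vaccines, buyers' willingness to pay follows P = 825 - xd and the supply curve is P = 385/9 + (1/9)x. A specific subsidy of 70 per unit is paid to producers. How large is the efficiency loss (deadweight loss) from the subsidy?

Deadweight loss = 2205

Pre-subsidy: 825 - x = 385/9 + (1/9)x gives x* = 704 and P* = 121.
With the subsidy, sellers receive Ps = Pb + 70 for each unit, where Pb is the price buyers pay.
On the curves, Pb = 825 - x and Ps = 385/9 + (1/9)x; the wedge Ps − Pb = 70 gives 385/9 + (1/9)x − (825 - x) = 70, so x' = 767.
Then Pb = 825 − 1·767 = 58 and Ps = 385/9 + (1/9)·767 = 128.
The subsidy expands output by 767 − 704 = 63 past the efficient level; on those units the gap between marginal cost and willingness to pay runs from 0 up to 70.
DWL = ½ × 70 × 63 = 2205.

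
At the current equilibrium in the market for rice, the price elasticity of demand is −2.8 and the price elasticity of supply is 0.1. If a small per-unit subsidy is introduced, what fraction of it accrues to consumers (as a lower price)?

Consumer share = 1/29

For a small subsidy around the equilibrium, the benefit split depends on the relative slopes, which at a point are proportional to the elasticities.
Buyer share = εs/(εs + |εd|) = 0.1/(0.1 + 2.8) = 1/29; seller share = |εd|/(εs + |εd|) = 28/29.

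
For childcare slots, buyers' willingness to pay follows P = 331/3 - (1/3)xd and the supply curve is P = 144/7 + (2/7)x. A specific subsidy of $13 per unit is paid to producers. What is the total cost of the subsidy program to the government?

Government cost = $2158

Pre-subsidy: 331/3 - (1/3)x = 144/7 + (2/7)x gives x* = 145 and P* = 62.
With the subsidy, sellers receive Ps = Pb + 13 for each unit, where Pb is the price buyers pay.
On the curves, Pb = 331/3 - (1/3)x and Ps = 144/7 + (2/7)x; the wedge Ps − Pb = 13 gives 144/7 + (2/7)x − (331/3 - (1/3)x) = 13, so x' = 166.
Then Pb = 331/3 − (1/3)·166 = 55 and Ps = 144/7 + (2/7)·166 = 68.
Government outlay = subsidy × quantity = 13 × 166 = 2158.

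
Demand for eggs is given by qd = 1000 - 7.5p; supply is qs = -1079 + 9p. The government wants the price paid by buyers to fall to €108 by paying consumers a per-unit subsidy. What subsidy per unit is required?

Required subsidy s = €33 per unit

At a buyer price of 108, quantity demanded is 1000 − 7.5·108 = 190.
Sellers supply 190 only when they receive ps with -1079 + 9·ps = 190, i.e. ps = 141.
s = ps − pb = 141 − 108 = 33.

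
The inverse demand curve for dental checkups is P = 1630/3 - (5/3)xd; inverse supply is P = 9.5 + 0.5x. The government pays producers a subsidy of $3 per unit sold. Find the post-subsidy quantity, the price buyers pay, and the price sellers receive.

Pre-subsidy: 1630/3 - (5/3)x = 9.5 + 0.5x gives x* = 3203/13 and P* = 1725/13.
With the subsidy, sellers receive Ps = Pb + 3 for each unit, where Pb is the price buyers pay.
On the curves, Pb = 1630/3 - (5/3)x and Ps = 9.5 + 0.5x; the wedge Ps − Pb = 3 gives 9.5 + 0.5x − (1630/3 - (5/3)x) = 3, so x' = 3221/13.
Then Pb = 1630/3 − (5/3)·(3221/13) = 1695/13 and Ps = 9.5 + 0.5·(3221/13) = 1734/13.

x' = 3221/13; buyers pay 1695/13; sellers receive 1734/13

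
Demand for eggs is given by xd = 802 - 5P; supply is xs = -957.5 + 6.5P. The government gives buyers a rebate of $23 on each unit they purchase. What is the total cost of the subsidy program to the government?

Government cost = $2346

Pre-subsidy: 802 - 5P = -957.5 + 6.5P gives P* = 153, x* = 37.
With the rebate, buyers effectively pay Pb = Ps − 23, where Ps is the price sellers receive.
Demand in terms of Ps becomes xd = 802 − 5(Ps − 23) = 917 - 5Ps. Setting this equal to supply: 917 - 5Ps = -957.5 + 6.5Ps, so Ps = 163.
Buyers pay Pb = 163 − 23 = 140; x' = -957.5 + 6.5·163 = 102.
Government outlay = subsidy × quantity = 23 × 102 = 2346.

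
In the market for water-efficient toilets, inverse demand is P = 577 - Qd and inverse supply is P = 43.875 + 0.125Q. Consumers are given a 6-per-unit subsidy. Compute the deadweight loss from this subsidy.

Pre-subsidy: 577 - Q = 43.875 + 0.125Q gives Q* = 4265/9 and P* = 928/9.
With the rebate, buyers effectively pay Pb = Ps − 6, where Ps is the price sellers receive.
On the curves, Pb = 577 - Q and Ps = 43.875 + 0.125Q; the wedge Ps − Pb = 6 gives 43.875 + 0.125Q − (577 - Q) = 6, so Q' = 4313/9.
Then Pb = 577 − 1·(4313/9) = 880/9 and Ps = 43.875 + 0.125·(4313/9) = 934/9.
The subsidy expands output by 4313/9 − 4265/9 = 16/3 past the efficient level; on those units the gap between marginal cost and willingness to pay runs from 0 up to 6.
DWL = ½ × 6 × 16/3 = 16.

Deadweight loss = 16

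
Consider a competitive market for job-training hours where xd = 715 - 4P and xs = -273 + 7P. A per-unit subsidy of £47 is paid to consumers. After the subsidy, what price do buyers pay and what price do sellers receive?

Pre-subsidy: 715 - 4P = -273 + 7P gives P* = 988/11, x* = 3913/11.
With the rebate, buyers effectively pay Pb = Ps − 47, where Ps is the price sellers receive.
Demand in terms of Ps becomes xd = 715 − 4(Ps − 47) = 903 - 4Ps. Setting this equal to supply: 903 - 4Ps = -273 + 7Ps, so Ps = 1176/11.
Buyers pay Pb = 1176/11 − 47 = 659/11; x' = -273 + 7·(1176/11) = 5229/11.

Buyers pay 659/11; sellers receive 1176/11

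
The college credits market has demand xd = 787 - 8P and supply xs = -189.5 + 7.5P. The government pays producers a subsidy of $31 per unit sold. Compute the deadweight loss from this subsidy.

Deadweight loss = $1860

Pre-subsidy: 787 - 8P = -189.5 + 7.5P gives P* = 63, x* = 283.
With the subsidy, sellers receive Ps = Pb + 31 for each unit, where Pb is the price buyers pay.
Supply in terms of Pb becomes xs = -189.5 + 7.5(Pb + 31) = 43 + 7.5Pb. Setting this equal to demand: 787 - 8Pb = 43 + 7.5Pb, so Pb = 48.
Sellers receive Ps = 48 + 31 = 79; x' = 787 − 8·48 = 403.
The subsidy expands output by 403 − 283 = 120 past the efficient level; on those units the gap between marginal cost and willingness to pay runs from 0 up to 31.
DWL = ½ × 31 × 120 = 1860.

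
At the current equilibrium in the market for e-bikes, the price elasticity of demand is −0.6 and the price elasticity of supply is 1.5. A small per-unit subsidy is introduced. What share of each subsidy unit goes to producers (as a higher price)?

Producer share = 2/7

For a small subsidy around the equilibrium, the benefit split depends on the relative slopes, which at a point are proportional to the elasticities.
Buyer share = εs/(εs + |εd|) = 1.5/(1.5 + 0.6) = 5/7; seller share = |εd|/(εs + |εd|) = 2/7.
So producers capture 2/7 of the subsidy.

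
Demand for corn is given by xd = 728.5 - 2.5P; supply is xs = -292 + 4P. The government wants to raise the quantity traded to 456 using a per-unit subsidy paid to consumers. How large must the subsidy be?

Required subsidy s = 78 per unit

At x = 456, invert demand for the buyer price: Pb = (728.5 − 456)/2.5 = 109; invert supply for the seller price: Ps = (456 − (-292))/4 = 187.
The subsidy must fill the gap: s = Ps − Pb = 187 − 109 = 78.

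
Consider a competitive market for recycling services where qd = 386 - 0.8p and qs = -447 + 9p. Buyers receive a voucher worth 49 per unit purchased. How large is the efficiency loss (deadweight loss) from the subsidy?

Pre-subsidy: 386 - 0.8p = -447 + 9p gives p* = 85, q* = 318.
With the rebate, buyers effectively pay pb = ps − 49, where ps is the price sellers receive.
Demand in terms of ps becomes qd = 386 − 0.8(ps − 49) = 425.2 - 0.8ps. Setting this equal to supply: 425.2 - 0.8ps = -447 + 9ps, so ps = 89.
Buyers pay pb = 89 − 49 = 40; q' = -447 + 9·89 = 354.
The subsidy expands output by 354 − 318 = 36 past the efficient level; on those units the gap between marginal cost and willingness to pay runs from 0 up to 49.
DWL = ½ × 49 × 36 = 882.

Deadweight loss = 882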